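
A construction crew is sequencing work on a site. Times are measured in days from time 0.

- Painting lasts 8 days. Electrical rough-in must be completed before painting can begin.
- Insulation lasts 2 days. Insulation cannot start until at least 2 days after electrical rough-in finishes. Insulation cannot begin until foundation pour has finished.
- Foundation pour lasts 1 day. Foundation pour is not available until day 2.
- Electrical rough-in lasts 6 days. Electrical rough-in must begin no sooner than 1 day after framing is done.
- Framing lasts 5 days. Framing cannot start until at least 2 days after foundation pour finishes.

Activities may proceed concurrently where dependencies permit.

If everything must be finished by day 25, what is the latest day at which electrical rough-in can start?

Nothing follows insulation; the deadline of day 25 is its only limit. It must start by 25 − 2 = day 23.
Painting has no dependents, so it just needs to finish by day 25. Starting by 25 − 8 = day 17 achieves that.
Electrical rough-in has several dependents: insulation (must start by day 23, minus 2-day gap → day 21); painting (must start by day 17). The earliest of those limits is day 17, so electrical rough-in must start by 17 − 6 = day 11.

11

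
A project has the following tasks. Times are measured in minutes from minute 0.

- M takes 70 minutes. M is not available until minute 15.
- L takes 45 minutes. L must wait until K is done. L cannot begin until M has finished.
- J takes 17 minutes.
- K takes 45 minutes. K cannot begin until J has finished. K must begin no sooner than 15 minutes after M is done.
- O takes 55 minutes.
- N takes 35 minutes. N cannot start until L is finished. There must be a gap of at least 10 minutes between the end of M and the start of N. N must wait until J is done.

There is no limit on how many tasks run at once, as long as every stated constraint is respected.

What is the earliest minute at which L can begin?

M waits on its own release at minute 15, so it starts at minute 15 and finishes at 15 + 70 = minute 85.
J can start immediately at minute 0; it finishes at minute 17.
For K: J (finishes minute 17); M (finishes minute 85, plus 15-minute gap → minute 100). Taking the maximum gives a start of minute 100, and it finishes at 100 + 45 = minute 145.
L waits on K (finishes minute 145); M (finishes minute 85). The latest of these is minute 145, which is the earliest L can start.

145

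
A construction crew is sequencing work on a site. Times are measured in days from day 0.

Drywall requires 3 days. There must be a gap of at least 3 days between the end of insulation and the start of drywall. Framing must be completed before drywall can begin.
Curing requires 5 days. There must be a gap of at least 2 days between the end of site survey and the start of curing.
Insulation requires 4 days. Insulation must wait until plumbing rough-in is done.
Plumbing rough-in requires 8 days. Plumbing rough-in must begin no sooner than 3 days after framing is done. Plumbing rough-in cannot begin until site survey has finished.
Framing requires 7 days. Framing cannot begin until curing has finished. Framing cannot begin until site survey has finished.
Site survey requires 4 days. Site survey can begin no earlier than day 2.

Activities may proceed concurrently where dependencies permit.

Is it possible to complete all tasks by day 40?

Site survey cannot begin until its own release at day 2. It runs from day 2 to 2 + 4 = day 6.
Curing waits on site survey (finishes day 6, plus 2-day gap → day 8), so it starts at day 8 and finishes at 8 + 5 = day 13.
For framing: curing (finishes day 13); site survey (finishes day 6). Taking the maximum gives a start of day 13, and it finishes at 13 + 7 = day 20.
Plumbing rough-in cannot start until framing (finishes day 20, plus 3-day gap → day 23); site survey (finishes day 6). The controlling bound is day 23, so plumbing rough-in finishes at 23 + 8 = day 31.
Insulation waits on plumbing rough-in (finishes day 31), so it starts at day 31 and finishes at 31 + 4 = day 35.
Drywall needs all of insulation (finishes day 35, plus 3-day gap → day 38); framing (finishes day 20). That puts its earliest start at day 38; it finishes at 38 + 3 = day 41.
The earliest everything can be done is day 41, which is after the deadline of 40, so it is not possible.

No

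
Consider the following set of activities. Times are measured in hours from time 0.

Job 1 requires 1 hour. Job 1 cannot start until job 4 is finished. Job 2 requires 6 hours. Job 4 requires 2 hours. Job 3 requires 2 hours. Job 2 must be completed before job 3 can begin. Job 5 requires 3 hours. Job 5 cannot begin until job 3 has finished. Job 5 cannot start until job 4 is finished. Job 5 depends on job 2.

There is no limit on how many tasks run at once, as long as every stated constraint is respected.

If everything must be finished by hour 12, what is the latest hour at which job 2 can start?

To finish by hour 12, job 5 (duration 3) must start no later than hour 9.
Job 3 has to be done before job 5 (must start by hour 9). That means finishing by hour 9, i.e. starting by 9 − 2 = hour 7.
Job 2 has several dependents: job 3 (must start by hour 7); job 5 (must start by hour 9). The earliest of those limits is hour 7, so job 2 must start by 7 − 6 = hour 1.

1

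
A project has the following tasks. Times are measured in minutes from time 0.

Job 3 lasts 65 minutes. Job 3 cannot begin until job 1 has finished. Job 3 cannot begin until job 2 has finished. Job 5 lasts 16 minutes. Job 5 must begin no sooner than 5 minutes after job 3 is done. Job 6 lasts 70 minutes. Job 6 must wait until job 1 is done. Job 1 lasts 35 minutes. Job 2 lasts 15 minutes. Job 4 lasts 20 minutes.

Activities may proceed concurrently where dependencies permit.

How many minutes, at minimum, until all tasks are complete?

121

Nothing blocks job 4, so it runs from minute 0 to minute 20.
Nothing blocks job 2, so it runs from minute 0 to minute 15.
Job 1 has no prerequisites, so it starts at minute 0 and finishes at minute 35.
After job 1 (finishes minute 35), job 6 can start at minute 35 and finishes at minute 105.
Job 3 needs all of job 1 (finishes minute 35); job 2 (finishes minute 15). That puts its earliest start at minute 35; it finishes at 35 + 65 = minute 100.
Job 5 cannot begin until job 3 (finishes minute 100, plus 5-minute gap → minute 105). It runs from minute 105 to 105 + 16 = minute 121.
All tasks are finished once the last one completes. Finish times: Job 1 at 35, Job 2 at 15, Job 3 at 100, Job 4 at 20, Job 5 at 121, Job 6 at 105. The latest is minute 121.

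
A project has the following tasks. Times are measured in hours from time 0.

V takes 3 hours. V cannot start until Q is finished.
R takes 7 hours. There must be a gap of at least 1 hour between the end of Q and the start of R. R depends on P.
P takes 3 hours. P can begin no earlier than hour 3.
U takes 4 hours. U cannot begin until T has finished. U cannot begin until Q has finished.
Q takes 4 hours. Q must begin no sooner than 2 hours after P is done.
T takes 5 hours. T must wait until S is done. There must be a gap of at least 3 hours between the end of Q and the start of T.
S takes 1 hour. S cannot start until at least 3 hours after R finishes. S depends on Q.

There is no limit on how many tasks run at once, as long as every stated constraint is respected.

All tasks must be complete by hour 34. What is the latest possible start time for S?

To finish by hour 34, U (duration 4) must start no later than hour 30.
T must finish before U (must start by hour 30). With a 5-hour duration, T must start by 30 − 5 = hour 25.
S feeds into T (must start by hour 25); so S must finish by hour 25 and therefore start by hour 24.

24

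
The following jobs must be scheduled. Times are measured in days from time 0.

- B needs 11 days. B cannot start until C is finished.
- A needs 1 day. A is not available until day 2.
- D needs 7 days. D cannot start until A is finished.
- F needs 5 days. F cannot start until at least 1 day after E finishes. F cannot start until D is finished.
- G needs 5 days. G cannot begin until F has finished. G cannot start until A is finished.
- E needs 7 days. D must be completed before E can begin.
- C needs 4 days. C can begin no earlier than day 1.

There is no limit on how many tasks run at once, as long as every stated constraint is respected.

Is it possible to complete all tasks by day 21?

C waits on its own release at day 1, so it starts at day 1 and finishes at 1 + 4 = day 5.
After C (finishes day 5), B can start at day 5 and finishes at day 16.
A waits on its own release at day 2, so it starts at day 2 and finishes at 2 + 1 = day 3.
D cannot begin until A (finishes day 3). It runs from day 3 to 3 + 7 = day 10.
E cannot begin until D (finishes day 10). It runs from day 10 to 10 + 7 = day 17.
F cannot start until E (finishes day 17, plus 1-day gap → day 18); D (finishes day 10). The controlling bound is day 18, so F finishes at 18 + 5 = day 23.
For G: F (finishes day 23); A (finishes day 3). Taking the maximum gives a start of day 23, and it finishes at 23 + 5 = day 28.
The earliest everything can be done is day 28, which is after the deadline of 21, so it is not possible.

No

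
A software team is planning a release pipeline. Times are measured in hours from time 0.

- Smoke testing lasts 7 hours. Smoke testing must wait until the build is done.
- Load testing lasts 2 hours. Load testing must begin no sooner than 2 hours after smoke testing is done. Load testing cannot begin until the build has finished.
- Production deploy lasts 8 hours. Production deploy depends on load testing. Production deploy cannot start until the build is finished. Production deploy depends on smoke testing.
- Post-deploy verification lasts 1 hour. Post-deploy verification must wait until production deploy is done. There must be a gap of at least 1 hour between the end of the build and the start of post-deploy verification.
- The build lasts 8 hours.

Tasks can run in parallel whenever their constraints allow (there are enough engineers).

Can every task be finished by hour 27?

The build has no prerequisites, so it starts at hour 0 and finishes at hour 8.
After the build (finishes hour 8), smoke testing can start at hour 8 and finishes at hour 15.
Load testing cannot start until smoke testing (finishes hour 15, plus 2-hour gap → hour 17); the build (finishes hour 8). The controlling bound is hour 17, so load testing finishes at 17 + 2 = hour 19.
Production deploy needs all of load testing (finishes hour 19); the build (finishes hour 8); smoke testing (finishes hour 15). That puts its earliest start at hour 19; it finishes at 19 + 8 = hour 27.
Post-deploy verification cannot start until production deploy (finishes hour 27); the build (finishes hour 8, plus 1-hour gap → hour 9). The controlling bound is hour 27, so post-deploy verification finishes at 27 + 1 = hour 28.
The earliest everything can be done is hour 28, which is after the deadline of 27, so it is not possible.

No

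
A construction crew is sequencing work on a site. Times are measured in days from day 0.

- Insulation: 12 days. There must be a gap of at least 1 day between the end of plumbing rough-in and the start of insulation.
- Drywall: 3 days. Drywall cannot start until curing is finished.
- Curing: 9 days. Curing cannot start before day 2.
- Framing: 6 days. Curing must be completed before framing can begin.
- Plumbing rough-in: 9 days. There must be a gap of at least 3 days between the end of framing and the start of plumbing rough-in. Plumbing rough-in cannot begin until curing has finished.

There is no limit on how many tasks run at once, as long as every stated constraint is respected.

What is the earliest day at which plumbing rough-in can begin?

20

Curing waits on its own release at day 2, so it starts at day 2 and finishes at 2 + 9 = day 11.
After curing (finishes day 11), framing can start at day 11 and finishes at day 17.
Plumbing rough-in waits on framing (finishes day 17, plus 3-day gap → day 20); curing (finishes day 11). The latest of these is day 20, which is the earliest plumbing rough-in can start.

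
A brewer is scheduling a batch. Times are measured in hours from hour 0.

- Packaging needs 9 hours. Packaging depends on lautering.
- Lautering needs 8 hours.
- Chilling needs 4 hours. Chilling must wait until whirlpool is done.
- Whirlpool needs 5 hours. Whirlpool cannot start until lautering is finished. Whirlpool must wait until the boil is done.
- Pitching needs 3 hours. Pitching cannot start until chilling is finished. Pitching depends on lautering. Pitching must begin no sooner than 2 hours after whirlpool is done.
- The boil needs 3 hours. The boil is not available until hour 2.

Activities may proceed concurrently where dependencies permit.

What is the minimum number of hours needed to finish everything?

20

After its own release at hour 2, the boil can start at hour 2 and finishes at hour 5.
Lautering has no prerequisites, so it starts at hour 0 and finishes at hour 8.
After lautering (finishes hour 8), packaging can start at hour 8 and finishes at hour 17.
Whirlpool needs all of lautering (finishes hour 8); the boil (finishes hour 5). That puts its earliest start at hour 8; it finishes at 8 + 5 = hour 13.
After whirlpool (finishes hour 13), chilling can start at hour 13 and finishes at hour 17.
Pitching cannot start until chilling (finishes hour 17); lautering (finishes hour 8); whirlpool (finishes hour 13, plus 2-hour gap → hour 15). The controlling bound is hour 17, so pitching finishes at 17 + 3 = hour 20.
All tasks are finished once the last one completes. Finish times: Lautering at 8, The boil at 5, Whirlpool at 13, Chilling at 17, Pitching at 20, Packaging at 17. The latest is hour 20.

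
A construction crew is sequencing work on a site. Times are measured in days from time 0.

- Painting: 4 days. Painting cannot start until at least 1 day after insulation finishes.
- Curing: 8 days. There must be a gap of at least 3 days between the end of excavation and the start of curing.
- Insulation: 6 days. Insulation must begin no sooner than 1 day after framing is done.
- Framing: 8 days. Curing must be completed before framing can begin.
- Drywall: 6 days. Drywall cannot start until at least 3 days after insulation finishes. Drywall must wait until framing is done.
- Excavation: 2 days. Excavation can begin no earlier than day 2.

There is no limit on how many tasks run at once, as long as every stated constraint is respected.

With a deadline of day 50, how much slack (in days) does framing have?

11

Excavation cannot begin until its own release at day 2. It runs from day 2 to 2 + 2 = day 4.
Curing waits on excavation (finishes day 4, plus 3-day gap → day 7), so it starts at day 7 and finishes at 7 + 8 = day 15.
Framing waits on curing (finishes day 15), so it starts at day 15 and finishes at 15 + 8 = day 23.

Working backward from the deadline:
Drywall has no dependents, so it just needs to finish by day 50. Starting by 50 − 6 = day 44 achieves that.
Painting must finish by day 50; it takes 4 days, so it must start by 50 − 4 = day 46.
Insulation must finish in time for drywall (must start by day 44, minus 3-day gap → day 41); painting (must start by day 46, minus 1-day gap → day 45). The tightest is day 41, so insulation must start by 41 − 6 = day 35.
Framing feeds insulation (must start by day 35, minus 1-day gap → day 34); drywall (must start by day 44). Taking the minimum, framing must finish by day 34 and start by 34 − 8 = day 26.
So framing can start as early as day 15 and as late as day 26, giving 26 − 15 = 11 days of slack.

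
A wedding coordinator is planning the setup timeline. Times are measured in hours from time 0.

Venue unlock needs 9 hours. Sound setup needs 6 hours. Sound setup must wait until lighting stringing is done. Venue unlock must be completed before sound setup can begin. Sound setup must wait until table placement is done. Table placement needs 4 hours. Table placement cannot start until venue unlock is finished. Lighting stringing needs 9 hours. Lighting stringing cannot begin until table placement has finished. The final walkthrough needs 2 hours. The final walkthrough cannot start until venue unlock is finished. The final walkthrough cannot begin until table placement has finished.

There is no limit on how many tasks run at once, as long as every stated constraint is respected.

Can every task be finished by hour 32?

Venue unlock has no prerequisites, so it starts at hour 0 and finishes at hour 9.
Table placement cannot begin until venue unlock (finishes hour 9). It runs from hour 9 to 9 + 4 = hour 13.
The final walkthrough cannot start until venue unlock (finishes hour 9); table placement (finishes hour 13). The controlling bound is hour 13, so the final walkthrough finishes at 13 + 2 = hour 15.
After table placement (finishes hour 13), lighting stringing can start at hour 13 and finishes at hour 22.
Sound setup cannot start until lighting stringing (finishes hour 22); venue unlock (finishes hour 9); table placement (finishes hour 13). The controlling bound is hour 22, so sound setup finishes at 22 + 6 = hour 28.
Every task is finished by hour 28, which is no later than the deadline of 32, so the schedule is feasible.

Yes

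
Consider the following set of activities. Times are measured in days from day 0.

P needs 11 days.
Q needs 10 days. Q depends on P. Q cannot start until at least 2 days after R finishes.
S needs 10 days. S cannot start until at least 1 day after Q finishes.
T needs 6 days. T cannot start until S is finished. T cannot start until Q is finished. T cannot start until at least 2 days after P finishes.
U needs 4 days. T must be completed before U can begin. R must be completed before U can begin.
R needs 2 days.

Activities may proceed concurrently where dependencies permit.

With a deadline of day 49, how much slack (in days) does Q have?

Nothing blocks R, so it runs from day 0 to day 2.
Nothing blocks P, so it runs from day 0 to day 11.
Q needs all of P (finishes day 11); R (finishes day 2, plus 2-day gap → day 4). That puts its earliest start at day 11; it finishes at 11 + 10 = day 21.

Working backward from the deadline:
Nothing follows U; the deadline of day 49 is its only limit. It must start by 49 − 4 = day 45.
T has to be done before U (must start by day 45). That means finishing by day 45, i.e. starting by 45 − 6 = day 39.
S must finish before T (must start by day 39). With a 10-day duration, S must start by 39 − 10 = day 29.
Q feeds S (must start by day 29, minus 1-day gap → day 28); T (must start by day 39). Taking the minimum, Q must finish by day 28 and start by 28 − 10 = day 18.
So Q can start as early as day 11 and as late as day 18, giving 18 − 11 = 7 days of slack.

7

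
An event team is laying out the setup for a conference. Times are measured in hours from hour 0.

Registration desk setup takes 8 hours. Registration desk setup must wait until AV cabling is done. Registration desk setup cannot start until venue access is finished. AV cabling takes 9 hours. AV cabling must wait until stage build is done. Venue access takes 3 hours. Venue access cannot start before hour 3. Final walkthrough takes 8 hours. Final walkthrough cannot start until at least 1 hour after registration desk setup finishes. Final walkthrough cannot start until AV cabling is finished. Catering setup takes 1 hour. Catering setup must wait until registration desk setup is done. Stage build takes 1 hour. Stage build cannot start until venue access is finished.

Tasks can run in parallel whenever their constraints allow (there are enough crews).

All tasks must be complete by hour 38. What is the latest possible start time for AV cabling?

12

Catering setup must finish by hour 38; it takes 1 hour, so it must start by 38 − 1 = hour 37.
To finish by hour 38, final walkthrough (duration 8) must start no later than hour 30.
Registration desk setup feeds catering setup (must start by hour 37); final walkthrough (must start by hour 30, minus 1-hour gap → hour 29). Taking the minimum, registration desk setup must finish by hour 29 and start by 29 − 8 = hour 21.
AV cabling must finish in time for registration desk setup (must start by hour 21); final walkthrough (must start by hour 30). The tightest is hour 21, so AV cabling must start by 21 − 9 = hour 12.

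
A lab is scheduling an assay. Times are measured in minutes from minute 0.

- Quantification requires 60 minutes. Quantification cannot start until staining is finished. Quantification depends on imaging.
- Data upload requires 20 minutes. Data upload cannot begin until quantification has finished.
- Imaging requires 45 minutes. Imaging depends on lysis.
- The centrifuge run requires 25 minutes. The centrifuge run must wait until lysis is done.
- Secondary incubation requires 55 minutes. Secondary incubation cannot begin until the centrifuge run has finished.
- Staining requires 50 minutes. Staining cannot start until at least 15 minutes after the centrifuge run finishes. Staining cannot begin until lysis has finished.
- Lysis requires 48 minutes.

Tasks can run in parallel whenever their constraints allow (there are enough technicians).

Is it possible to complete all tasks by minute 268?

Yes

Lysis has no prerequisites, so it starts at minute 0 and finishes at minute 48.
Imaging cannot begin until lysis (finishes minute 48). It runs from minute 48 to 48 + 45 = minute 93.
The centrifuge run waits on lysis (finishes minute 48), so it starts at minute 48 and finishes at 48 + 25 = minute 73.
Secondary incubation cannot begin until the centrifuge run (finishes minute 73). It runs from minute 73 to 73 + 55 = minute 128.
For staining: the centrifuge run (finishes minute 73, plus 15-minute gap → minute 88); lysis (finishes minute 48). Taking the maximum gives a start of minute 88, and it finishes at 88 + 50 = minute 138.
For quantification: staining (finishes minute 138); imaging (finishes minute 93). Taking the maximum gives a start of minute 138, and it finishes at 138 + 60 = minute 198.
Data upload cannot begin until quantification (finishes minute 198). It runs from minute 198 to 198 + 20 = minute 218.
Every task is finished by minute 218, which is no later than the deadline of 268, so the schedule is feasible.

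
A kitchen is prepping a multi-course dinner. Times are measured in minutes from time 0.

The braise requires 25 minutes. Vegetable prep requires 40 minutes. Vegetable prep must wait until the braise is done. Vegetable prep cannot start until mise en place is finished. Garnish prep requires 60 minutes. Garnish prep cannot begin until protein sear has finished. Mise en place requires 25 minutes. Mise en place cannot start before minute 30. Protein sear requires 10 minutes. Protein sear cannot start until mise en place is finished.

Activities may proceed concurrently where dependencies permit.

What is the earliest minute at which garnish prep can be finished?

After its own release at minute 30, mise en place can start at minute 30 and finishes at minute 55.
Protein sear cannot begin until mise en place (finishes minute 55). It runs from minute 55 to 55 + 10 = minute 65.
After protein sear (finishes minute 65), garnish prep can start at minute 65 and finishes at minute 125.

125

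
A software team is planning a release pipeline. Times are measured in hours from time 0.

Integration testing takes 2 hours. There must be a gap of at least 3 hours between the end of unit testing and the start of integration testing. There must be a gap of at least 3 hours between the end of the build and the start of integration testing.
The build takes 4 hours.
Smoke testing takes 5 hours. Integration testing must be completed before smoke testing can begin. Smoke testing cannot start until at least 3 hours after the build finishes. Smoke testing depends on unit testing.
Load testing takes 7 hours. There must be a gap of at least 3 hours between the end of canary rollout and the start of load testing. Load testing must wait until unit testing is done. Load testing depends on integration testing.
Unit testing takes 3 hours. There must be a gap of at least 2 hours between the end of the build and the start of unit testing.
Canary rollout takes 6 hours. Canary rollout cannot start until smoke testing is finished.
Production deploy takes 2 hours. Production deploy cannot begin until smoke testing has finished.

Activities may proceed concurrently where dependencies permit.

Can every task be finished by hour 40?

Yes

Nothing blocks the build, so it runs from hour 0 to hour 4.
Unit testing waits on the build (finishes hour 4, plus 2-hour gap → hour 6), so it starts at hour 6 and finishes at 6 + 3 = hour 9.
Integration testing cannot start until unit testing (finishes hour 9, plus 3-hour gap → hour 12); the build (finishes hour 4, plus 3-hour gap → hour 7). The controlling bound is hour 12, so integration testing finishes at 12 + 2 = hour 14.
Smoke testing has to wait for integration testing (finishes hour 14); the build (finishes hour 4, plus 3-hour gap → hour 7); unit testing (finishes hour 9). The latest of these is hour 14, so smoke testing runs hour 14 to 14 + 5 = hour 19.
Production deploy cannot begin until smoke testing (finishes hour 19). It runs from hour 19 to 19 + 2 = hour 21.
Canary rollout cannot begin until smoke testing (finishes hour 19). It runs from hour 19 to 19 + 6 = hour 25.
Load testing has to wait for canary rollout (finishes hour 25, plus 3-hour gap → hour 28); unit testing (finishes hour 9); integration testing (finishes hour 14). The latest of these is hour 28, so load testing runs hour 28 to 28 + 7 = hour 35.
Every task is finished by hour 35, which is no later than the deadline of 40, so the schedule is feasible.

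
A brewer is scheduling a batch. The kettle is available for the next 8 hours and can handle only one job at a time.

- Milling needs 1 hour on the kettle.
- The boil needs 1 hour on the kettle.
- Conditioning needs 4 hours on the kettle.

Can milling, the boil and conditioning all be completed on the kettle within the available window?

Yes

Running back to back, the jobs need 1 + 1 + 4 = 6 hours on the kettle.
Since 6 ≤ 8, they fit within the window.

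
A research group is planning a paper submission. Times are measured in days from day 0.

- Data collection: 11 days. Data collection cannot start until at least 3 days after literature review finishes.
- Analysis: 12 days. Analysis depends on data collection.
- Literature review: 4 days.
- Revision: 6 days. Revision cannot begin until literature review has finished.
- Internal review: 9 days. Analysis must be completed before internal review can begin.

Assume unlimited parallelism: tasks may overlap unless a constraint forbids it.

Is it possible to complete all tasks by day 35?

No

Literature review has no prerequisites, so it starts at day 0 and finishes at day 4.
Revision cannot begin until literature review (finishes day 4). It runs from day 4 to 4 + 6 = day 10.
After literature review (finishes day 4, plus 3-day gap → day 7), data collection can start at day 7 and finishes at day 18.
Analysis cannot begin until data collection (finishes day 18). It runs from day 18 to 18 + 12 = day 30.
After analysis (finishes day 30), internal review can start at day 30 and finishes at day 39.
The earliest everything can be done is day 39, which is after the deadline of 35, so it is not possible.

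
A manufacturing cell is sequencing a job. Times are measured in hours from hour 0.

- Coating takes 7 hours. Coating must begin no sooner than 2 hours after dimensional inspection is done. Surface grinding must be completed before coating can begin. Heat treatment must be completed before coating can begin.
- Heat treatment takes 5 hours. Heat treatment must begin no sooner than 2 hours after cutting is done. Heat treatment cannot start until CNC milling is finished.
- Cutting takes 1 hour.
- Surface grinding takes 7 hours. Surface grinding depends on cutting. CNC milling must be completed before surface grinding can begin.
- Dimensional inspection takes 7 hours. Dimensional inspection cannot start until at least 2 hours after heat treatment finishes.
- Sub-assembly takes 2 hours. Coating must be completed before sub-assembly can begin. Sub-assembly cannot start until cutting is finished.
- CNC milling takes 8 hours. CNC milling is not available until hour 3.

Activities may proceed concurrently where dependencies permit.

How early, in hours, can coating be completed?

CNC milling cannot begin until its own release at hour 3. It runs from hour 3 to 3 + 8 = hour 11.
Nothing blocks cutting, so it runs from hour 0 to hour 1.
Surface grinding needs all of cutting (finishes hour 1); CNC milling (finishes hour 11). That puts its earliest start at hour 11; it finishes at 11 + 7 = hour 18.
Heat treatment needs all of cutting (finishes hour 1, plus 2-hour gap → hour 3); CNC milling (finishes hour 11). That puts its earliest start at hour 11; it finishes at 11 + 5 = hour 16.
Dimensional inspection cannot begin until heat treatment (finishes hour 16, plus 2-hour gap → hour 18). It runs from hour 18 to 18 + 7 = hour 25.
For coating: dimensional inspection (finishes hour 25, plus 2-hour gap → hour 27); surface grinding (finishes hour 18); heat treatment (finishes hour 16). Taking the maximum gives a start of hour 27, and it finishes at 27 + 7 = hour 34.

34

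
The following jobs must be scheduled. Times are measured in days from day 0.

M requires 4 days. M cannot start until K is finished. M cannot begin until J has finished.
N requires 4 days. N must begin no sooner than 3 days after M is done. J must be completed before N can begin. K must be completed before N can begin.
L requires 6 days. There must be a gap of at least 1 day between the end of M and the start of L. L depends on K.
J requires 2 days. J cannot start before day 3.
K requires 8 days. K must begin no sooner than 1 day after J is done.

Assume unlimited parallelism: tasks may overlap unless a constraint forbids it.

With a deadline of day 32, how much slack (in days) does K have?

7

J waits on its own release at day 3, so it starts at day 3 and finishes at 3 + 2 = day 5.
K cannot begin until J (finishes day 5, plus 1-day gap → day 6). It runs from day 6 to 6 + 8 = day 14.

Working backward from the deadline:
Nothing follows L; the deadline of day 32 is its only limit. It must start by 32 − 6 = day 26.
To finish by day 32, N (duration 4) must start no later than day 28.
M has several dependents: L (must start by day 26, minus 1-day gap → day 25); N (must start by day 28, minus 3-day gap → day 25). The earliest of those limits is day 25, so M must start by 25 − 4 = day 21.
K feeds L (must start by day 26); M (must start by day 21); N (must start by day 28). Taking the minimum, K must finish by day 21 and start by 21 − 8 = day 13.
So K can start as early as day 6 and as late as day 13, giving 13 − 6 = 7 days of slack.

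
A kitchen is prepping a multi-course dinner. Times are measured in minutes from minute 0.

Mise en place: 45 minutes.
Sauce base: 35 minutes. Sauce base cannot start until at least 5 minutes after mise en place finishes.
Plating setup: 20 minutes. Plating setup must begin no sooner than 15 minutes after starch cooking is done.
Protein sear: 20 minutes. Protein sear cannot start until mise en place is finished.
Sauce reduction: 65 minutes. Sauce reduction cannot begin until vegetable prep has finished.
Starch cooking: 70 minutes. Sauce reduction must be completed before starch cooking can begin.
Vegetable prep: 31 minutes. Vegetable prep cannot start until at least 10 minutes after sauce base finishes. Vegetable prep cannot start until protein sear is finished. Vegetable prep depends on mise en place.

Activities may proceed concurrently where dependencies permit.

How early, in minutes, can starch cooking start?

Nothing blocks mise en place, so it runs from minute 0 to minute 45.
Protein sear cannot begin until mise en place (finishes minute 45). It runs from minute 45 to 45 + 20 = minute 65.
After mise en place (finishes minute 45, plus 5-minute gap → minute 50), sauce base can start at minute 50 and finishes at minute 85.
Vegetable prep has to wait for sauce base (finishes minute 85, plus 10-minute gap → minute 95); protein sear (finishes minute 65); mise en place (finishes minute 45). The latest of these is minute 95, so vegetable prep runs minute 95 to 95 + 31 = minute 126.
Sauce reduction waits on vegetable prep (finishes minute 126), so it starts at minute 126 and finishes at 126 + 65 = minute 191.
Starch cooking waits on sauce reduction (finishes minute 191), so the earliest it can start is minute 191.

191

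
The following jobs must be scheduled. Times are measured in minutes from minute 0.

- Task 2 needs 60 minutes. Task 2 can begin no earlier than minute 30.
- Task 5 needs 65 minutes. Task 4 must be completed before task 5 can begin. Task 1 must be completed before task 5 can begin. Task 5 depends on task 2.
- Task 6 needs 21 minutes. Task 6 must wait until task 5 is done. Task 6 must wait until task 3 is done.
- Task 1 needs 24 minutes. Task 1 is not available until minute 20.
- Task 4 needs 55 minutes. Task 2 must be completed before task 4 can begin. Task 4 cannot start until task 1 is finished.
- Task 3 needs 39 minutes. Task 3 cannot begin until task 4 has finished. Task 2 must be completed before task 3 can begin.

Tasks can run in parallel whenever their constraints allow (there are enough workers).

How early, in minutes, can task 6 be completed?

Task 2 cannot begin until its own release at minute 30. It runs from minute 30 to 30 + 60 = minute 90.
After its own release at minute 20, task 1 can start at minute 20 and finishes at minute 44.
Task 4 needs all of task 2 (finishes minute 90); task 1 (finishes minute 44). That puts its earliest start at minute 90; it finishes at 90 + 55 = minute 145.
For task 5: task 4 (finishes minute 145); task 1 (finishes minute 44); task 2 (finishes minute 90). Taking the maximum gives a start of minute 145, and it finishes at 145 + 65 = minute 210.
Task 3 cannot start until task 4 (finishes minute 145); task 2 (finishes minute 90). The controlling bound is minute 145, so task 3 finishes at 145 + 39 = minute 184.
Task 6 has to wait for task 5 (finishes minute 210); task 3 (finishes minute 184). The latest of these is minute 210, so task 6 runs minute 210 to 210 + 21 = minute 231.

231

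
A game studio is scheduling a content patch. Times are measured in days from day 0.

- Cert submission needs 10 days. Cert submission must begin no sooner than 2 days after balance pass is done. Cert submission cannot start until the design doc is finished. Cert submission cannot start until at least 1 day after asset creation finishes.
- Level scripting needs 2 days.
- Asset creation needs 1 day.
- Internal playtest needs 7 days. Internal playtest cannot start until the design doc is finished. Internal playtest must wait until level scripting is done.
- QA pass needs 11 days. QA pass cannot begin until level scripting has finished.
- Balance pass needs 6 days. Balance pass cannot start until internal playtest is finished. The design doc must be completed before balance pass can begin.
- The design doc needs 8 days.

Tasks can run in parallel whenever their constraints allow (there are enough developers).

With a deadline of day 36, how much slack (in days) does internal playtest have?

3

Level scripting can start immediately at day 0; it finishes at day 2.
Nothing blocks the design doc, so it runs from day 0 to day 8.
For internal playtest: the design doc (finishes day 8); level scripting (finishes day 2). Taking the maximum gives a start of day 8, and it finishes at 8 + 7 = day 15.

Working backward from the deadline:
To finish by day 36, cert submission (duration 10) must start no later than day 26.
Since cert submission (must start by day 26, minus 2-day gap → day 24) depends on it, balance pass must finish by day 24. Backing off its 6-day duration gives a latest start of day 18.
Internal playtest feeds into balance pass (must start by day 18); so internal playtest must finish by day 18 and therefore start by day 11.
So internal playtest can start as early as day 8 and as late as day 11, giving 11 − 8 = 3 days of slack.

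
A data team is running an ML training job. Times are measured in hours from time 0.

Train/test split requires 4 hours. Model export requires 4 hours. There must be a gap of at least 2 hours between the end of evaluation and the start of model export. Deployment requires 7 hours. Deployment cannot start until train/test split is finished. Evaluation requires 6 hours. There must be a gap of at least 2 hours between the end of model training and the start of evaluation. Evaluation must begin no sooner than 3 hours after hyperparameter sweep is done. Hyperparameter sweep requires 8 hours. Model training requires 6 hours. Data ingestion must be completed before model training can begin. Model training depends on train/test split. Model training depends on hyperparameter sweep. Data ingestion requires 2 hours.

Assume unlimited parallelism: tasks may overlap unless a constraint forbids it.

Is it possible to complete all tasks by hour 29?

Hyperparameter sweep has no prerequisites, so it starts at hour 0 and finishes at hour 8.
Nothing blocks train/test split, so it runs from hour 0 to hour 4.
After train/test split (finishes hour 4), deployment can start at hour 4 and finishes at hour 11.
Data ingestion has no prerequisites, so it starts at hour 0 and finishes at hour 2.
For model training: data ingestion (finishes hour 2); train/test split (finishes hour 4); hyperparameter sweep (finishes hour 8). Taking the maximum gives a start of hour 8, and it finishes at 8 + 6 = hour 14.
Evaluation needs all of model training (finishes hour 14, plus 2-hour gap → hour 16); hyperparameter sweep (finishes hour 8, plus 3-hour gap → hour 11). That puts its earliest start at hour 16; it finishes at 16 + 6 = hour 22.
After evaluation (finishes hour 22, plus 2-hour gap → hour 24), model export can start at hour 24 and finishes at hour 28.
Every task is finished by hour 28, which is no later than the deadline of 29, so the schedule is feasible.

Yes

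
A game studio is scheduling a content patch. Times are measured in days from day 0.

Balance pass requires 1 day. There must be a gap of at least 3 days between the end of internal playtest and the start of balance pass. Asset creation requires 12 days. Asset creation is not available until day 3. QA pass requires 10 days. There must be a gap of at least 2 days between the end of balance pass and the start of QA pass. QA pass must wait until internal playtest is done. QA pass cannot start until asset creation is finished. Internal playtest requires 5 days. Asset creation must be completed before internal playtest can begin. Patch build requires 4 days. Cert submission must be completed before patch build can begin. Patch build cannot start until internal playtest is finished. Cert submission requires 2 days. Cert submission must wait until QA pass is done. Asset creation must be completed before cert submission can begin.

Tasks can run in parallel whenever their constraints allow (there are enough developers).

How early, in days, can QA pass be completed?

36

Asset creation waits on its own release at day 3, so it starts at day 3 and finishes at 3 + 12 = day 15.
Internal playtest waits on asset creation (finishes day 15), so it starts at day 15 and finishes at 15 + 5 = day 20.
After internal playtest (finishes day 20, plus 3-day gap → day 23), balance pass can start at day 23 and finishes at day 24.
QA pass needs all of balance pass (finishes day 24, plus 2-day gap → day 26); internal playtest (finishes day 20); asset creation (finishes day 15). That puts its earliest start at day 26; it finishes at 26 + 10 = day 36.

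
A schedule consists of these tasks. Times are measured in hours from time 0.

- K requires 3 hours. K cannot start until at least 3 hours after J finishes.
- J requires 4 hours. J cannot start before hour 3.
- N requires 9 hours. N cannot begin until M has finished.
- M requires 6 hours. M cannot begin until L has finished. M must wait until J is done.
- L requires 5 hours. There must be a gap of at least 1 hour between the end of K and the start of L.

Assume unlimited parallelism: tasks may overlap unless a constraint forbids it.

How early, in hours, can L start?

J cannot begin until its own release at hour 3. It runs from hour 3 to 3 + 4 = hour 7.
K cannot begin until J (finishes hour 7, plus 3-hour gap → hour 10). It runs from hour 10 to 10 + 3 = hour 13.
L waits on K (finishes hour 13, plus 1-hour gap → hour 14), so the earliest it can start is hour 14.

14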